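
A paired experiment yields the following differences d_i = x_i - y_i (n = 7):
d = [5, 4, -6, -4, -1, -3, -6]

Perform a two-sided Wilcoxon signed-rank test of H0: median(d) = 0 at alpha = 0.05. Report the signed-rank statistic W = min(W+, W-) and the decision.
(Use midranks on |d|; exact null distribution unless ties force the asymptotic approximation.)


Step 1: Drop any zero differences (none here) and take |d_i|.
|d| = [5, 4, 6, 4, 1, 3, 6]
Step 2: Midrank |d_i| (ties get averaged ranks).
ranks: |5|->5, |4|->3.5, |6|->6.5, |4|->3.5, |1|->1, |3|->2, |6|->6.5
Step 3: Attach original signs; sum ranks with positive sign and with negative sign.
W+ = 5 + 3.5 = 8.5
W- = 6.5 + 3.5 + 1 + 2 + 6.5 = 19.5
(Check: W+ + W- = 28 should equal n(n+1)/2 = 28.)
Step 4: Test statistic W = min(W+, W-) = 8.5.
Step 5: Ties in |d|, so use the tie-corrected normal approximation.
        E[W] = n(n+1)/4 = 7*8/4 = 14.
        Tie groups: |d|=4 (t=2), |d|=6 (t=2); sum(t^3 - t) = 12.
        Var[W] = n(n+1)(2n+1)/24 - sum(t^3-t)/48 = 840/24 - 12/48 = 34.75.
        z = (W - E[W]) / sqrt(Var[W]) = (8.5 - 14) / 5.8949 = -0.9330.
        Two-sided p = 2*Phi(z) = 0.350816.
Step 6: alpha = 0.05. fail to reject H0.

W+ = 8.5, W- = 19.5, W = min = 8.5, p = 0.350816, fail to reject H0.


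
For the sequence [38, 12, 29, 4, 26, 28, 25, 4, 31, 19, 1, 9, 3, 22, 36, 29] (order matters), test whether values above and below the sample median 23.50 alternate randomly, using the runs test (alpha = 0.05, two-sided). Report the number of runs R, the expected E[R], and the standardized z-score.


Step 1: Compute median = 23.50; label A = above, B = below.
Labels in order: ABABAAABABBBBBAA  (n_A = 8, n_B = 8)
Step 2: Count runs R = 9.
Step 3: Under H0 (random ordering), E[R] = 2*n_A*n_B/(n_A+n_B) + 1 = 2*8*8/16 + 1 = 9.0000.
        Var[R] = 2*n_A*n_B*(2*n_A*n_B - n_A - n_B) / ((n_A+n_B)^2 * (n_A+n_B-1)) = 14336/3840 = 3.7333.
        SD[R] = 1.9322.
Step 4: R = E[R], so z = 0 with no continuity correction.
Step 5: Two-sided p-value via normal approximation = 2*(1 - Phi(|z|)) = 1.000000.
Step 6: alpha = 0.05. fail to reject H0.

R = 9, z = 0.0000, p = 1.000000, fail to reject H0.


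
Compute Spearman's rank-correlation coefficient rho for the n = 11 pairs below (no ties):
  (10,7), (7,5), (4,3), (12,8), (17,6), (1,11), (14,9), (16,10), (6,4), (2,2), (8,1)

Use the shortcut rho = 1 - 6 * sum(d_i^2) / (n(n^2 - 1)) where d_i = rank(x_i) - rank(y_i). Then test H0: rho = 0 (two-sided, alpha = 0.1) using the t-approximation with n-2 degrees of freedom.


Step 1: Rank x and y separately (midranks; no ties here).
rank(x): 10->7, 7->5, 4->3, 12->8, 17->11, 1->1, 14->9, 16->10, 6->4, 2->2, 8->6
rank(y): 7->7, 5->5, 3->3, 8->8, 6->6, 11->11, 9->9, 10->10, 4->4, 2->2, 1->1
Step 2: d_i = R_x(i) - R_y(i); compute d_i^2.
  (7-7)^2=0, (5-5)^2=0, (3-3)^2=0, (8-8)^2=0, (11-6)^2=25, (1-11)^2=100, (9-9)^2=0, (10-10)^2=0, (4-4)^2=0, (2-2)^2=0, (6-1)^2=25
sum(d^2) = 150.
Step 3: rho = 1 - 6*150 / (11*(11^2 - 1)) = 1 - 900/1320 = 0.318182.
Step 4: Under H0, t = rho * sqrt((n-2)/(1-rho^2)) = 1.0069 ~ t(9).
Step 5: Two-sided p-value from the t-distribution with 9 df = 0.340298.
Step 6: alpha = 0.1. fail to reject H0.

rho = 0.3182, p = 0.340298, fail to reject H0 at alpha = 0.1.


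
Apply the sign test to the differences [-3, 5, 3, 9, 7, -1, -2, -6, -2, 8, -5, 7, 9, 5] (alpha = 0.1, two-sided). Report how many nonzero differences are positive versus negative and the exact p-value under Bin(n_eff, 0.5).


Step 1: Discard zero differences. Original n = 14; n_eff = number of nonzero differences = 14.
Nonzero differences (with sign): -3, +5, +3, +9, +7, -1, -2, -6, -2, +8, -5, +7, +9, +5
Step 2: Count signs: positive = 8, negative = 6.
Step 3: Under H0: P(positive) = 0.5, so the number of positives S ~ Bin(14, 0.5).
Step 4: Two-sided exact p-value = sum of Bin(14,0.5) probabilities at or below the observed probability = 0.790527.
Step 5: alpha = 0.1. fail to reject H0.

n_eff = 14, pos = 8, neg = 6, p = 0.790527, fail to reject H0.


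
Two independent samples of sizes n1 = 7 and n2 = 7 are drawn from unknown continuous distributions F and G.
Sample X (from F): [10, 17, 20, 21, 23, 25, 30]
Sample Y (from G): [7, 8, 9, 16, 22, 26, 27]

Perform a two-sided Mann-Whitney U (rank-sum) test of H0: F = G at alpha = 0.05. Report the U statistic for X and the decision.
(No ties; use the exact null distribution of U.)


Step 1: Combine and sort all 14 observations; assign midranks.
sorted (value, group): (7,Y), (8,Y), (9,Y), (10,X), (16,Y), (17,X), (20,X), (21,X), (22,Y), (23,X), (25,X), (26,Y), (27,Y), (30,X)
ranks: 7->1, 8->2, 9->3, 10->4, 16->5, 17->6, 20->7, 21->8, 22->9, 23->10, 25->11, 26->12, 27->13, 30->14
Step 2: Rank sum for X: R1 = 4 + 6 + 7 + 8 + 10 + 11 + 14 = 60.
Step 3: U_X = R1 - n1(n1+1)/2 = 60 - 7*8/2 = 60 - 28 = 32.
       U_Y = n1*n2 - U_X = 49 - 32 = 17.
Step 4: No ties, so the exact null distribution of U (based on enumerating the C(14,7) = 3432 equally likely rank assignments) gives the two-sided p-value.
Step 5: p-value = 0.382867; compare to alpha = 0.05. fail to reject H0.

U_X = 32, p = 0.382867, fail to reject H0 at alpha = 0.05.


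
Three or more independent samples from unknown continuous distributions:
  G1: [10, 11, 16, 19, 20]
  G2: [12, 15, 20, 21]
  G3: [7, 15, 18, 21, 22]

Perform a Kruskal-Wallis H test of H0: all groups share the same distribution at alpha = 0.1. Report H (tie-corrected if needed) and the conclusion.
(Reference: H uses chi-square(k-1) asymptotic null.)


Step 1: Combine all N = 14 observations and assign midranks.
sorted (value, group, rank): (7,G3,1), (10,G1,2), (11,G1,3), (12,G2,4), (15,G2,5.5), (15,G3,5.5), (16,G1,7), (18,G3,8), (19,G1,9), (20,G1,10.5), (20,G2,10.5), (21,G2,12.5), (21,G3,12.5), (22,G3,14)
Step 2: Sum ranks within each group.
R_1 = 31.5 (n_1 = 5)
R_2 = 32.5 (n_2 = 4)
R_3 = 41 (n_3 = 5)
Step 3: H = 12/(N(N+1)) * sum(R_i^2/n_i) - 3(N+1)
     = 12/(14*15) * (31.5^2/5 + 32.5^2/4 + 41^2/5) - 3*15
     = 0.057143 * 798.712 - 45
     = 0.640714.
Step 4: Ties present; correction factor C = 1 - 18/(14^3 - 14) = 0.993407. Corrected H = 0.640714 / 0.993407 = 0.644967.
Step 5: Under H0, H ~ chi^2(2); p-value = 0.724348.
Step 6: alpha = 0.1. fail to reject H0.

H = 0.6450, df = 2, p = 0.724348, fail to reject H0.


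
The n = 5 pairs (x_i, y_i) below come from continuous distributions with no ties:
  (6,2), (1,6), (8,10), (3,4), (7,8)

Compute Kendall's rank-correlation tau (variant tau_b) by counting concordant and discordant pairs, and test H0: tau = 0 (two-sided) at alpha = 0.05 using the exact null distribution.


Step 1: Enumerate the 10 unordered pairs (i,j) with i<j and classify each by sign(x_j-x_i) * sign(y_j-y_i).
  (1,2):dx=-5,dy=+4->D; (1,3):dx=+2,dy=+8->C; (1,4):dx=-3,dy=+2->D; (1,5):dx=+1,dy=+6->C
  (2,3):dx=+7,dy=+4->C; (2,4):dx=+2,dy=-2->D; (2,5):dx=+6,dy=+2->C; (3,4):dx=-5,dy=-6->C
  (3,5):dx=-1,dy=-2->C; (4,5):dx=+4,dy=+4->C
Step 2: C = 7, D = 3, total pairs = 10.
Step 3: tau = (C - D)/(n(n-1)/2) = (7 - 3)/10 = 0.400000.
Step 4: Exact two-sided p-value (enumerate n! = 120 permutations of y under H0): p = 0.483333.
Step 5: alpha = 0.05. fail to reject H0.

tau_b = 0.4000 (C=7, D=3), p = 0.483333, fail to reject H0.


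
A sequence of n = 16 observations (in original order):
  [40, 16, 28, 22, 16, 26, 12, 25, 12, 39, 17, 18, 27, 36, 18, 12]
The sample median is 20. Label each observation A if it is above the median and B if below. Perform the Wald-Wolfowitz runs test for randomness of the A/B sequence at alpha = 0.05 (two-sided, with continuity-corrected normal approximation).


Step 1: Compute median = 20; label A = above, B = below.
Labels in order: ABAABABABABBAABB  (n_A = 8, n_B = 8)
Step 2: Count runs R = 12.
Step 3: Under H0 (random ordering), E[R] = 2*n_A*n_B/(n_A+n_B) + 1 = 2*8*8/16 + 1 = 9.0000.
        Var[R] = 2*n_A*n_B*(2*n_A*n_B - n_A - n_B) / ((n_A+n_B)^2 * (n_A+n_B-1)) = 14336/3840 = 3.7333.
        SD[R] = 1.9322.
Step 4: Continuity-corrected z = (R - 0.5 - E[R]) / SD[R] = (12 - 0.5 - 9.0000) / 1.9322 = 1.2939.
Step 5: Two-sided p-value via normal approximation = 2*(1 - Phi(|z|)) = 0.195709.
Step 6: alpha = 0.05. fail to reject H0.

R = 12, z = 1.2939, p = 0.195709, fail to reject H0.


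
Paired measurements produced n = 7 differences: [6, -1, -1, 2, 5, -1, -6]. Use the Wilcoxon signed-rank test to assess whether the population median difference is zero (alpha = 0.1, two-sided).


Step 1: Drop any zero differences (none here) and take |d_i|.
|d| = [6, 1, 1, 2, 5, 1, 6]
Step 2: Midrank |d_i| (ties get averaged ranks).
ranks: |6|->6.5, |1|->2, |1|->2, |2|->4, |5|->5, |1|->2, |6|->6.5
Step 3: Attach original signs; sum ranks with positive sign and with negative sign.
W+ = 6.5 + 4 + 5 = 15.5
W- = 2 + 2 + 2 + 6.5 = 12.5
(Check: W+ + W- = 28 should equal n(n+1)/2 = 28.)
Step 4: Test statistic W = min(W+, W-) = 12.5.
Step 5: Ties in |d|, so use the tie-corrected normal approximation.
        E[W] = n(n+1)/4 = 7*8/4 = 14.
        Tie groups: |d|=1 (t=3), |d|=6 (t=2); sum(t^3 - t) = 30.
        Var[W] = n(n+1)(2n+1)/24 - sum(t^3-t)/48 = 840/24 - 30/48 = 34.375.
        z = (W - E[W]) / sqrt(Var[W]) = (12.5 - 14) / 5.8630 = -0.2558.
        Two-sided p = 2*Phi(z) = 0.798074.
Step 6: alpha = 0.1. fail to reject H0.

W+ = 15.5, W- = 12.5, W = min = 12.5, p = 0.798074, fail to reject H0.


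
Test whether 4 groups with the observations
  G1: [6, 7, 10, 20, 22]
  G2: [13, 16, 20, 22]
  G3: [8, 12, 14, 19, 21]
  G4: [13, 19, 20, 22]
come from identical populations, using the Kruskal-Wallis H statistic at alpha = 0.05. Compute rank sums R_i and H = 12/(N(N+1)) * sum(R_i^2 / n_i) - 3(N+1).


Step 1: Combine all N = 18 observations and assign midranks.
sorted (value, group, rank): (6,G1,1), (7,G1,2), (8,G3,3), (10,G1,4), (12,G3,5), (13,G2,6.5), (13,G4,6.5), (14,G3,8), (16,G2,9), (19,G3,10.5), (19,G4,10.5), (20,G1,13), (20,G2,13), (20,G4,13), (21,G3,15), (22,G1,17), (22,G2,17), (22,G4,17)
Step 2: Sum ranks within each group.
R_1 = 37 (n_1 = 5)
R_2 = 45.5 (n_2 = 4)
R_3 = 41.5 (n_3 = 5)
R_4 = 47 (n_4 = 4)
Step 3: H = 12/(N(N+1)) * sum(R_i^2/n_i) - 3(N+1)
     = 12/(18*19) * (37^2/5 + 45.5^2/4 + 41.5^2/5 + 47^2/4) - 3*19
     = 0.035088 * 1688.06 - 57
     = 2.230263.
Step 4: Ties present; correction factor C = 1 - 60/(18^3 - 18) = 0.989680. Corrected H = 2.230263 / 0.989680 = 2.253519.
Step 5: Under H0, H ~ chi^2(3); p-value = 0.521484.
Step 6: alpha = 0.05. fail to reject H0.

H = 2.2535, df = 3, p = 0.521484, fail to reject H0.


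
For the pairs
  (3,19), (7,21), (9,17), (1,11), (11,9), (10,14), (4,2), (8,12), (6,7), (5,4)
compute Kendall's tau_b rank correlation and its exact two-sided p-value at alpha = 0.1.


Step 1: Enumerate the 45 unordered pairs (i,j) with i<j and classify each by sign(x_j-x_i) * sign(y_j-y_i).
  (1,2):dx=+4,dy=+2->C; (1,3):dx=+6,dy=-2->D; (1,4):dx=-2,dy=-8->C; (1,5):dx=+8,dy=-10->D
  (1,6):dx=+7,dy=-5->D; (1,7):dx=+1,dy=-17->D; (1,8):dx=+5,dy=-7->D; (1,9):dx=+3,dy=-12->D
  (1,10):dx=+2,dy=-15->D; (2,3):dx=+2,dy=-4->D; (2,4):dx=-6,dy=-10->C; (2,5):dx=+4,dy=-12->D
  (2,6):dx=+3,dy=-7->D; (2,7):dx=-3,dy=-19->C; (2,8):dx=+1,dy=-9->D; (2,9):dx=-1,dy=-14->C
  (2,10):dx=-2,dy=-17->C; (3,4):dx=-8,dy=-6->C; (3,5):dx=+2,dy=-8->D; (3,6):dx=+1,dy=-3->D
  (3,7):dx=-5,dy=-15->C; (3,8):dx=-1,dy=-5->C; (3,9):dx=-3,dy=-10->C; (3,10):dx=-4,dy=-13->C
  (4,5):dx=+10,dy=-2->D; (4,6):dx=+9,dy=+3->C; (4,7):dx=+3,dy=-9->D; (4,8):dx=+7,dy=+1->C
  (4,9):dx=+5,dy=-4->D; (4,10):dx=+4,dy=-7->D; (5,6):dx=-1,dy=+5->D; (5,7):dx=-7,dy=-7->C
  (5,8):dx=-3,dy=+3->D; (5,9):dx=-5,dy=-2->C; (5,10):dx=-6,dy=-5->C; (6,7):dx=-6,dy=-12->C
  (6,8):dx=-2,dy=-2->C; (6,9):dx=-4,dy=-7->C; (6,10):dx=-5,dy=-10->C; (7,8):dx=+4,dy=+10->C
  (7,9):dx=+2,dy=+5->C; (7,10):dx=+1,dy=+2->C; (8,9):dx=-2,dy=-5->C; (8,10):dx=-3,dy=-8->C
  (9,10):dx=-1,dy=-3->C
Step 2: C = 26, D = 19, total pairs = 45.
Step 3: tau = (C - D)/(n(n-1)/2) = (26 - 19)/45 = 0.155556.
Step 4: Exact two-sided p-value (enumerate n! = 3628800 permutations of y under H0): p = 0.600654.
Step 5: alpha = 0.1. fail to reject H0.

tau_b = 0.1556 (C=26, D=19), p = 0.600654, fail to reject H0.


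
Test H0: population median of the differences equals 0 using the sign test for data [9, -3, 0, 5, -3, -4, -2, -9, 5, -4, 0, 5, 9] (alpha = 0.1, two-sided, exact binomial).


Step 1: Discard zero differences. Original n = 13; n_eff = number of nonzero differences = 11.
Nonzero differences (with sign): +9, -3, +5, -3, -4, -2, -9, +5, -4, +5, +9
Step 2: Count signs: positive = 5, negative = 6.
Step 3: Under H0: P(positive) = 0.5, so the number of positives S ~ Bin(11, 0.5).
Step 4: Two-sided exact p-value = sum of Bin(11,0.5) probabilities at or below the observed probability = 1.000000.
Step 5: alpha = 0.1. fail to reject H0.

n_eff = 11, pos = 5, neg = 6, p = 1.000000, fail to reject H0.


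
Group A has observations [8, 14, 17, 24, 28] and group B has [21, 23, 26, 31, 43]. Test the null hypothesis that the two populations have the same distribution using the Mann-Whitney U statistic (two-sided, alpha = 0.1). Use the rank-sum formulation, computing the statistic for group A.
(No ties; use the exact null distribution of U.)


Step 1: Combine and sort all 10 observations; assign midranks.
sorted (value, group): (8,X), (14,X), (17,X), (21,Y), (23,Y), (24,X), (26,Y), (28,X), (31,Y), (43,Y)
ranks: 8->1, 14->2, 17->3, 21->4, 23->5, 24->6, 26->7, 28->8, 31->9, 43->10
Step 2: Rank sum for X: R1 = 1 + 2 + 3 + 6 + 8 = 20.
Step 3: U_X = R1 - n1(n1+1)/2 = 20 - 5*6/2 = 20 - 15 = 5.
       U_Y = n1*n2 - U_X = 25 - 5 = 20.
Step 4: No ties, so the exact null distribution of U (based on enumerating the C(10,5) = 252 equally likely rank assignments) gives the two-sided p-value.
Step 5: p-value = 0.150794; compare to alpha = 0.1. fail to reject H0.

U_X = 5, p = 0.150794, fail to reject H0 at alpha = 0.1.


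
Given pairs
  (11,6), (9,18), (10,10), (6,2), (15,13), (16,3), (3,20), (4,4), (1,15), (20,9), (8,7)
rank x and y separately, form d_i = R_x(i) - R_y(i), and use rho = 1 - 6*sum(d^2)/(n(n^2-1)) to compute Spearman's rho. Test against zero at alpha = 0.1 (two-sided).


Step 1: Rank x and y separately (midranks; no ties here).
rank(x): 11->8, 9->6, 10->7, 6->4, 15->9, 16->10, 3->2, 4->3, 1->1, 20->11, 8->5
rank(y): 6->4, 18->10, 10->7, 2->1, 13->8, 3->2, 20->11, 4->3, 15->9, 9->6, 7->5
Step 2: d_i = R_x(i) - R_y(i); compute d_i^2.
  (8-4)^2=16, (6-10)^2=16, (7-7)^2=0, (4-1)^2=9, (9-8)^2=1, (10-2)^2=64, (2-11)^2=81, (3-3)^2=0, (1-9)^2=64, (11-6)^2=25, (5-5)^2=0
sum(d^2) = 276.
Step 3: rho = 1 - 6*276 / (11*(11^2 - 1)) = 1 - 1656/1320 = -0.254545.
Step 4: Under H0, t = rho * sqrt((n-2)/(1-rho^2)) = -0.7896 ~ t(9).
Step 5: Two-sided p-value from the t-distribution with 9 df = 0.450037.
Step 6: alpha = 0.1. fail to reject H0.

rho = -0.2545, p = 0.450037, fail to reject H0 at alpha = 0.1.


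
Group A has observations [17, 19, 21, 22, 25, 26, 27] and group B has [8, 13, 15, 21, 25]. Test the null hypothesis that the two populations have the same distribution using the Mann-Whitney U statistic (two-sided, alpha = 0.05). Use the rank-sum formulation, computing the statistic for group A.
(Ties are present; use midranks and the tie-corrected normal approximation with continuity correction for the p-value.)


Step 1: Combine and sort all 12 observations; assign midranks.
sorted (value, group): (8,Y), (13,Y), (15,Y), (17,X), (19,X), (21,X), (21,Y), (22,X), (25,X), (25,Y), (26,X), (27,X)
ranks: 8->1, 13->2, 15->3, 17->4, 19->5, 21->6.5, 21->6.5, 22->8, 25->9.5, 25->9.5, 26->11, 27->12
Step 2: Rank sum for X: R1 = 4 + 5 + 6.5 + 8 + 9.5 + 11 + 12 = 56.
Step 3: U_X = R1 - n1(n1+1)/2 = 56 - 7*8/2 = 56 - 28 = 28.
       U_Y = n1*n2 - U_X = 35 - 28 = 7.
Step 4: Ties are present, so use the tie-corrected normal approximation (with continuity correction) for the p-value.
Step 5: p-value = 0.103164; compare to alpha = 0.05. fail to reject H0.

U_X = 28, p = 0.103164, fail to reject H0 at alpha = 0.05.


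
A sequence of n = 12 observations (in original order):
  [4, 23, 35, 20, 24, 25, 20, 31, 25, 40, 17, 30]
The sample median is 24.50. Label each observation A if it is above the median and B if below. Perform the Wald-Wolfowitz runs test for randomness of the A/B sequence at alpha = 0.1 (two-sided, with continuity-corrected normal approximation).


Step 1: Compute median = 24.50; label A = above, B = below.
Labels in order: BBABBABAAABA  (n_A = 6, n_B = 6)
Step 2: Count runs R = 8.
Step 3: Under H0 (random ordering), E[R] = 2*n_A*n_B/(n_A+n_B) + 1 = 2*6*6/12 + 1 = 7.0000.
        Var[R] = 2*n_A*n_B*(2*n_A*n_B - n_A - n_B) / ((n_A+n_B)^2 * (n_A+n_B-1)) = 4320/1584 = 2.7273.
        SD[R] = 1.6514.
Step 4: Continuity-corrected z = (R - 0.5 - E[R]) / SD[R] = (8 - 0.5 - 7.0000) / 1.6514 = 0.3028.
Step 5: Two-sided p-value via normal approximation = 2*(1 - Phi(|z|)) = 0.762069.
Step 6: alpha = 0.1. fail to reject H0.

R = 8, z = 0.3028, p = 0.762069, fail to reject H0.


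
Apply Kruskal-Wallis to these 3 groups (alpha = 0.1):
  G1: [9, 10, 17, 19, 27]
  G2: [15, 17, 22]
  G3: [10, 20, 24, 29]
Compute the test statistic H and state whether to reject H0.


Step 1: Combine all N = 12 observations and assign midranks.
sorted (value, group, rank): (9,G1,1), (10,G1,2.5), (10,G3,2.5), (15,G2,4), (17,G1,5.5), (17,G2,5.5), (19,G1,7), (20,G3,8), (22,G2,9), (24,G3,10), (27,G1,11), (29,G3,12)
Step 2: Sum ranks within each group.
R_1 = 27 (n_1 = 5)
R_2 = 18.5 (n_2 = 3)
R_3 = 32.5 (n_3 = 4)
Step 3: H = 12/(N(N+1)) * sum(R_i^2/n_i) - 3(N+1)
     = 12/(12*13) * (27^2/5 + 18.5^2/3 + 32.5^2/4) - 3*13
     = 0.076923 * 523.946 - 39
     = 1.303526.
Step 4: Ties present; correction factor C = 1 - 12/(12^3 - 12) = 0.993007. Corrected H = 1.303526 / 0.993007 = 1.312705.
Step 5: Under H0, H ~ chi^2(2); p-value = 0.518740.
Step 6: alpha = 0.1. fail to reject H0.

H = 1.3127, df = 2, p = 0.518740, fail to reject H0.


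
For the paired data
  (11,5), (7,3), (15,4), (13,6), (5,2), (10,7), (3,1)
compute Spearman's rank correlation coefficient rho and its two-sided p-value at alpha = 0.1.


Step 1: Rank x and y separately (midranks; no ties here).
rank(x): 11->5, 7->3, 15->7, 13->6, 5->2, 10->4, 3->1
rank(y): 5->5, 3->3, 4->4, 6->6, 2->2, 7->7, 1->1
Step 2: d_i = R_x(i) - R_y(i); compute d_i^2.
  (5-5)^2=0, (3-3)^2=0, (7-4)^2=9, (6-6)^2=0, (2-2)^2=0, (4-7)^2=9, (1-1)^2=0
sum(d^2) = 18.
Step 3: rho = 1 - 6*18 / (7*(7^2 - 1)) = 1 - 108/336 = 0.678571.
Step 4: Under H0, t = rho * sqrt((n-2)/(1-rho^2)) = 2.0657 ~ t(5).
Step 5: Two-sided p-value from the t-distribution with 5 df = 0.093750.
Step 6: alpha = 0.1. reject H0.

rho = 0.6786, p = 0.093750, reject H0 at alpha = 0.1.


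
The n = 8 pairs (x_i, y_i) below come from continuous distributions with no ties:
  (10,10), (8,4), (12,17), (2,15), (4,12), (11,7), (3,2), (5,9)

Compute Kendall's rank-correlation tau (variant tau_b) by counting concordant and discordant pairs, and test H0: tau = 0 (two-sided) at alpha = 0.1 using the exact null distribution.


Step 1: Enumerate the 28 unordered pairs (i,j) with i<j and classify each by sign(x_j-x_i) * sign(y_j-y_i).
  (1,2):dx=-2,dy=-6->C; (1,3):dx=+2,dy=+7->C; (1,4):dx=-8,dy=+5->D; (1,5):dx=-6,dy=+2->D
  (1,6):dx=+1,dy=-3->D; (1,7):dx=-7,dy=-8->C; (1,8):dx=-5,dy=-1->C; (2,3):dx=+4,dy=+13->C
  (2,4):dx=-6,dy=+11->D; (2,5):dx=-4,dy=+8->D; (2,6):dx=+3,dy=+3->C; (2,7):dx=-5,dy=-2->C
  (2,8):dx=-3,dy=+5->D; (3,4):dx=-10,dy=-2->C; (3,5):dx=-8,dy=-5->C; (3,6):dx=-1,dy=-10->C
  (3,7):dx=-9,dy=-15->C; (3,8):dx=-7,dy=-8->C; (4,5):dx=+2,dy=-3->D; (4,6):dx=+9,dy=-8->D
  (4,7):dx=+1,dy=-13->D; (4,8):dx=+3,dy=-6->D; (5,6):dx=+7,dy=-5->D; (5,7):dx=-1,dy=-10->C
  (5,8):dx=+1,dy=-3->D; (6,7):dx=-8,dy=-5->C; (6,8):dx=-6,dy=+2->D; (7,8):dx=+2,dy=+7->C
Step 2: C = 15, D = 13, total pairs = 28.
Step 3: tau = (C - D)/(n(n-1)/2) = (15 - 13)/28 = 0.071429.
Step 4: Exact two-sided p-value (enumerate n! = 40320 permutations of y under H0): p = 0.904861.
Step 5: alpha = 0.1. fail to reject H0.

tau_b = 0.0714 (C=15, D=13), p = 0.904861, fail to reject H0.


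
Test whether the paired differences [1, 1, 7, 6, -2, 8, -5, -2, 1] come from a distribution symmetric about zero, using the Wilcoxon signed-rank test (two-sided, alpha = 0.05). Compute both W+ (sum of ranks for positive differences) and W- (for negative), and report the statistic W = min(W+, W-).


Step 1: Drop any zero differences (none here) and take |d_i|.
|d| = [1, 1, 7, 6, 2, 8, 5, 2, 1]
Step 2: Midrank |d_i| (ties get averaged ranks).
ranks: |1|->2, |1|->2, |7|->8, |6|->7, |2|->4.5, |8|->9, |5|->6, |2|->4.5, |1|->2
Step 3: Attach original signs; sum ranks with positive sign and with negative sign.
W+ = 2 + 2 + 8 + 7 + 9 + 2 = 30
W- = 4.5 + 6 + 4.5 = 15
(Check: W+ + W- = 45 should equal n(n+1)/2 = 45.)
Step 4: Test statistic W = min(W+, W-) = 15.
Step 5: Ties in |d|, so use the tie-corrected normal approximation.
        E[W] = n(n+1)/4 = 9*10/4 = 22.5.
        Tie groups: |d|=1 (t=3), |d|=2 (t=2); sum(t^3 - t) = 30.
        Var[W] = n(n+1)(2n+1)/24 - sum(t^3-t)/48 = 1710/24 - 30/48 = 70.625.
        z = (W - E[W]) / sqrt(Var[W]) = (15 - 22.5) / 8.4039 = -0.8924.
        Two-sided p = 2*Phi(z) = 0.372154.
Step 6: alpha = 0.05. fail to reject H0.

W+ = 30, W- = 15, W = min = 15, p = 0.372154, fail to reject H0.


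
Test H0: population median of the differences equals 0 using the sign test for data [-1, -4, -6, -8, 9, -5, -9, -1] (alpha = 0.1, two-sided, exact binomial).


Step 1: Discard zero differences. Original n = 8; n_eff = number of nonzero differences = 8.
Nonzero differences (with sign): -1, -4, -6, -8, +9, -5, -9, -1
Step 2: Count signs: positive = 1, negative = 7.
Step 3: Under H0: P(positive) = 0.5, so the number of positives S ~ Bin(8, 0.5).
Step 4: Two-sided exact p-value = sum of Bin(8,0.5) probabilities at or below the observed probability = 0.070312.
Step 5: alpha = 0.1. reject H0.

n_eff = 8, pos = 1, neg = 7, p = 0.070312, reject H0.


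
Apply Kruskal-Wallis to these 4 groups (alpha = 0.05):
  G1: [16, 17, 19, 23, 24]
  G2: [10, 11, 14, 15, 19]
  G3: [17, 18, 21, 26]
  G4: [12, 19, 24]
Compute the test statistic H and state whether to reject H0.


Step 1: Combine all N = 17 observations and assign midranks.
sorted (value, group, rank): (10,G2,1), (11,G2,2), (12,G4,3), (14,G2,4), (15,G2,5), (16,G1,6), (17,G1,7.5), (17,G3,7.5), (18,G3,9), (19,G1,11), (19,G2,11), (19,G4,11), (21,G3,13), (23,G1,14), (24,G1,15.5), (24,G4,15.5), (26,G3,17)
Step 2: Sum ranks within each group.
R_1 = 54 (n_1 = 5)
R_2 = 23 (n_2 = 5)
R_3 = 46.5 (n_3 = 4)
R_4 = 29.5 (n_4 = 3)
Step 3: H = 12/(N(N+1)) * sum(R_i^2/n_i) - 3(N+1)
     = 12/(17*18) * (54^2/5 + 23^2/5 + 46.5^2/4 + 29.5^2/3) - 3*18
     = 0.039216 * 1519.65 - 54
     = 5.593954.
Step 4: Ties present; correction factor C = 1 - 36/(17^3 - 17) = 0.992647. Corrected H = 5.593954 / 0.992647 = 5.635391.
Step 5: Under H0, H ~ chi^2(3); p-value = 0.130761.
Step 6: alpha = 0.05. fail to reject H0.

H = 5.6354, df = 3, p = 0.130761, fail to reject H0.


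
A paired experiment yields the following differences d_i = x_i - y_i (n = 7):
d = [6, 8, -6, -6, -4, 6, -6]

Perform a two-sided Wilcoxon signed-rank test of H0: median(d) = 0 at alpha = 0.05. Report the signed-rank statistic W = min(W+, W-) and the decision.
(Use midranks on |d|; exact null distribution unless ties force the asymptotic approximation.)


Step 1: Drop any zero differences (none here) and take |d_i|.
|d| = [6, 8, 6, 6, 4, 6, 6]
Step 2: Midrank |d_i| (ties get averaged ranks).
ranks: |6|->4, |8|->7, |6|->4, |6|->4, |4|->1, |6|->4, |6|->4
Step 3: Attach original signs; sum ranks with positive sign and with negative sign.
W+ = 4 + 7 + 4 = 15
W- = 4 + 4 + 1 + 4 = 13
(Check: W+ + W- = 28 should equal n(n+1)/2 = 28.)
Step 4: Test statistic W = min(W+, W-) = 13.
Step 5: Ties in |d|, so use the tie-corrected normal approximation.
        E[W] = n(n+1)/4 = 7*8/4 = 14.
        Tie groups: |d|=6 (t=5); sum(t^3 - t) = 120.
        Var[W] = n(n+1)(2n+1)/24 - sum(t^3-t)/48 = 840/24 - 120/48 = 32.5.
        z = (W - E[W]) / sqrt(Var[W]) = (13 - 14) / 5.7009 = -0.1754.
        Two-sided p = 2*Phi(z) = 0.860756.
Step 6: alpha = 0.05. fail to reject H0.

W+ = 15, W- = 13, W = min = 13, p = 0.860756, fail to reject H0.


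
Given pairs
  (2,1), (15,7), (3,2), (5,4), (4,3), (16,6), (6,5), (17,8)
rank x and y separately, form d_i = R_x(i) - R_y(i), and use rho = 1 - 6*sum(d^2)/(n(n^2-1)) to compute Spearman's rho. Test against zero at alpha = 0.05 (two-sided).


Step 1: Rank x and y separately (midranks; no ties here).
rank(x): 2->1, 15->6, 3->2, 5->4, 4->3, 16->7, 6->5, 17->8
rank(y): 1->1, 7->7, 2->2, 4->4, 3->3, 6->6, 5->5, 8->8
Step 2: d_i = R_x(i) - R_y(i); compute d_i^2.
  (1-1)^2=0, (6-7)^2=1, (2-2)^2=0, (4-4)^2=0, (3-3)^2=0, (7-6)^2=1, (5-5)^2=0, (8-8)^2=0
sum(d^2) = 2.
Step 3: rho = 1 - 6*2 / (8*(8^2 - 1)) = 1 - 12/504 = 0.976190.
Step 4: Under H0, t = rho * sqrt((n-2)/(1-rho^2)) = 11.0235 ~ t(6).
Step 5: Two-sided p-value from the t-distribution with 6 df = 0.000033.
Step 6: alpha = 0.05. reject H0.

rho = 0.9762, p = 0.000033, reject H0 at alpha = 0.05.


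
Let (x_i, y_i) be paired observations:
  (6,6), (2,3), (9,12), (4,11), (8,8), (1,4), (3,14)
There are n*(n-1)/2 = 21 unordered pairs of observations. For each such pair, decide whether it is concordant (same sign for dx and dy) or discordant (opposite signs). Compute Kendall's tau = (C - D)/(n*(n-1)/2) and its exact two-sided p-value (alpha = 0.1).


Step 1: Enumerate the 21 unordered pairs (i,j) with i<j and classify each by sign(x_j-x_i) * sign(y_j-y_i).
  (1,2):dx=-4,dy=-3->C; (1,3):dx=+3,dy=+6->C; (1,4):dx=-2,dy=+5->D; (1,5):dx=+2,dy=+2->C
  (1,6):dx=-5,dy=-2->C; (1,7):dx=-3,dy=+8->D; (2,3):dx=+7,dy=+9->C; (2,4):dx=+2,dy=+8->C
  (2,5):dx=+6,dy=+5->C; (2,6):dx=-1,dy=+1->D; (2,7):dx=+1,dy=+11->C; (3,4):dx=-5,dy=-1->C
  (3,5):dx=-1,dy=-4->C; (3,6):dx=-8,dy=-8->C; (3,7):dx=-6,dy=+2->D; (4,5):dx=+4,dy=-3->D
  (4,6):dx=-3,dy=-7->C; (4,7):dx=-1,dy=+3->D; (5,6):dx=-7,dy=-4->C; (5,7):dx=-5,dy=+6->D
  (6,7):dx=+2,dy=+10->C
Step 2: C = 14, D = 7, total pairs = 21.
Step 3: tau = (C - D)/(n(n-1)/2) = (14 - 7)/21 = 0.333333.
Step 4: Exact two-sided p-value (enumerate n! = 5040 permutations of y under H0): p = 0.381349.
Step 5: alpha = 0.1. fail to reject H0.

tau_b = 0.3333 (C=14, D=7), p = 0.381349, fail to reject H0.


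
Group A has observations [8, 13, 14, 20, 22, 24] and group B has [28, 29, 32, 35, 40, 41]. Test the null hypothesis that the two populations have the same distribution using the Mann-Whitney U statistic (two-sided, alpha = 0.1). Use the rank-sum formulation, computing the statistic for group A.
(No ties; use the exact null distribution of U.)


Step 1: Combine and sort all 12 observations; assign midranks.
sorted (value, group): (8,X), (13,X), (14,X), (20,X), (22,X), (24,X), (28,Y), (29,Y), (32,Y), (35,Y), (40,Y), (41,Y)
ranks: 8->1, 13->2, 14->3, 20->4, 22->5, 24->6, 28->7, 29->8, 32->9, 35->10, 40->11, 41->12
Step 2: Rank sum for X: R1 = 1 + 2 + 3 + 4 + 5 + 6 = 21.
Step 3: U_X = R1 - n1(n1+1)/2 = 21 - 6*7/2 = 21 - 21 = 0.
       U_Y = n1*n2 - U_X = 36 - 0 = 36.
Step 4: No ties, so the exact null distribution of U (based on enumerating the C(12,6) = 924 equally likely rank assignments) gives the two-sided p-value.
Step 5: p-value = 0.002165; compare to alpha = 0.1. reject H0.

U_X = 0, p = 0.002165, reject H0 at alpha = 0.1.


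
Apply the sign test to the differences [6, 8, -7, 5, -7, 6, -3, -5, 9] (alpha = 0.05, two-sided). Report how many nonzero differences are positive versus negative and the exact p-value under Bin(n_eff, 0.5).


Step 1: Discard zero differences. Original n = 9; n_eff = number of nonzero differences = 9.
Nonzero differences (with sign): +6, +8, -7, +5, -7, +6, -3, -5, +9
Step 2: Count signs: positive = 5, negative = 4.
Step 3: Under H0: P(positive) = 0.5, so the number of positives S ~ Bin(9, 0.5).
Step 4: Two-sided exact p-value = sum of Bin(9,0.5) probabilities at or below the observed probability = 1.000000.
Step 5: alpha = 0.05. fail to reject H0.

n_eff = 9, pos = 5, neg = 4, p = 1.000000, fail to reject H0.


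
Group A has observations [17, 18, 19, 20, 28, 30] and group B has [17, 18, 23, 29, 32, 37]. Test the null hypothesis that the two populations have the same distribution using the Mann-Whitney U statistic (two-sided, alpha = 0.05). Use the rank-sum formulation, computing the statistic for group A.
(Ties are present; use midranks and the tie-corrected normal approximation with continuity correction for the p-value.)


Step 1: Combine and sort all 12 observations; assign midranks.
sorted (value, group): (17,X), (17,Y), (18,X), (18,Y), (19,X), (20,X), (23,Y), (28,X), (29,Y), (30,X), (32,Y), (37,Y)
ranks: 17->1.5, 17->1.5, 18->3.5, 18->3.5, 19->5, 20->6, 23->7, 28->8, 29->9, 30->10, 32->11, 37->12
Step 2: Rank sum for X: R1 = 1.5 + 3.5 + 5 + 6 + 8 + 10 = 34.
Step 3: U_X = R1 - n1(n1+1)/2 = 34 - 6*7/2 = 34 - 21 = 13.
       U_Y = n1*n2 - U_X = 36 - 13 = 23.
Step 4: Ties are present, so use the tie-corrected normal approximation (with continuity correction) for the p-value.
Step 5: p-value = 0.469613; compare to alpha = 0.05. fail to reject H0.

U_X = 13, p = 0.469613, fail to reject H0 at alpha = 0.05.


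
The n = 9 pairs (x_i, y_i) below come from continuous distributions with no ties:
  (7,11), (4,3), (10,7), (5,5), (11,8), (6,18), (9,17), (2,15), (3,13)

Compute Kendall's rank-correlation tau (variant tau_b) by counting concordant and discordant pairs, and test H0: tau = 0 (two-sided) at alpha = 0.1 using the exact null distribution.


Step 1: Enumerate the 36 unordered pairs (i,j) with i<j and classify each by sign(x_j-x_i) * sign(y_j-y_i).
  (1,2):dx=-3,dy=-8->C; (1,3):dx=+3,dy=-4->D; (1,4):dx=-2,dy=-6->C; (1,5):dx=+4,dy=-3->D
  (1,6):dx=-1,dy=+7->D; (1,7):dx=+2,dy=+6->C; (1,8):dx=-5,dy=+4->D; (1,9):dx=-4,dy=+2->D
  (2,3):dx=+6,dy=+4->C; (2,4):dx=+1,dy=+2->C; (2,5):dx=+7,dy=+5->C; (2,6):dx=+2,dy=+15->C
  (2,7):dx=+5,dy=+14->C; (2,8):dx=-2,dy=+12->D; (2,9):dx=-1,dy=+10->D; (3,4):dx=-5,dy=-2->C
  (3,5):dx=+1,dy=+1->C; (3,6):dx=-4,dy=+11->D; (3,7):dx=-1,dy=+10->D; (3,8):dx=-8,dy=+8->D
  (3,9):dx=-7,dy=+6->D; (4,5):dx=+6,dy=+3->C; (4,6):dx=+1,dy=+13->C; (4,7):dx=+4,dy=+12->C
  (4,8):dx=-3,dy=+10->D; (4,9):dx=-2,dy=+8->D; (5,6):dx=-5,dy=+10->D; (5,7):dx=-2,dy=+9->D
  (5,8):dx=-9,dy=+7->D; (5,9):dx=-8,dy=+5->D; (6,7):dx=+3,dy=-1->D; (6,8):dx=-4,dy=-3->C
  (6,9):dx=-3,dy=-5->C; (7,8):dx=-7,dy=-2->C; (7,9):dx=-6,dy=-4->C; (8,9):dx=+1,dy=-2->D
Step 2: C = 17, D = 19, total pairs = 36.
Step 3: tau = (C - D)/(n(n-1)/2) = (17 - 19)/36 = -0.055556.
Step 4: Exact two-sided p-value (enumerate n! = 362880 permutations of y under H0): p = 0.919455.
Step 5: alpha = 0.1. fail to reject H0.

tau_b = -0.0556 (C=17, D=19), p = 0.919455, fail to reject H0.


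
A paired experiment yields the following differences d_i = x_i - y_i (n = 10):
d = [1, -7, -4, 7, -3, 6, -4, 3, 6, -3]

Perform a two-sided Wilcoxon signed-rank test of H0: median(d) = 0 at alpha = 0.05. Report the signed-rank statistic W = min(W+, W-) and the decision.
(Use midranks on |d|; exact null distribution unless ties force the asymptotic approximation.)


Step 1: Drop any zero differences (none here) and take |d_i|.
|d| = [1, 7, 4, 7, 3, 6, 4, 3, 6, 3]
Step 2: Midrank |d_i| (ties get averaged ranks).
ranks: |1|->1, |7|->9.5, |4|->5.5, |7|->9.5, |3|->3, |6|->7.5, |4|->5.5, |3|->3, |6|->7.5, |3|->3
Step 3: Attach original signs; sum ranks with positive sign and with negative sign.
W+ = 1 + 9.5 + 7.5 + 3 + 7.5 = 28.5
W- = 9.5 + 5.5 + 3 + 5.5 + 3 = 26.5
(Check: W+ + W- = 55 should equal n(n+1)/2 = 55.)
Step 4: Test statistic W = min(W+, W-) = 26.5.
Step 5: Ties in |d|, so use the tie-corrected normal approximation.
        E[W] = n(n+1)/4 = 10*11/4 = 27.5.
        Tie groups: |d|=3 (t=3), |d|=4 (t=2), |d|=6 (t=2), |d|=7 (t=2); sum(t^3 - t) = 42.
        Var[W] = n(n+1)(2n+1)/24 - sum(t^3-t)/48 = 2310/24 - 42/48 = 95.375.
        z = (W - E[W]) / sqrt(Var[W]) = (26.5 - 27.5) / 9.7660 = -0.1024.
        Two-sided p = 2*Phi(z) = 0.918442.
Step 6: alpha = 0.05. fail to reject H0.

W+ = 28.5, W- = 26.5, W = min = 26.5, p = 0.918442, fail to reject H0.


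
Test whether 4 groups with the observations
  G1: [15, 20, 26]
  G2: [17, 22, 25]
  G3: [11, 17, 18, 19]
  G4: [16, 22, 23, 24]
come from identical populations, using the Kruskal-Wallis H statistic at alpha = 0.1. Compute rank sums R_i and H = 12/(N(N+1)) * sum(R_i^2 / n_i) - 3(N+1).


Step 1: Combine all N = 14 observations and assign midranks.
sorted (value, group, rank): (11,G3,1), (15,G1,2), (16,G4,3), (17,G2,4.5), (17,G3,4.5), (18,G3,6), (19,G3,7), (20,G1,8), (22,G2,9.5), (22,G4,9.5), (23,G4,11), (24,G4,12), (25,G2,13), (26,G1,14)
Step 2: Sum ranks within each group.
R_1 = 24 (n_1 = 3)
R_2 = 27 (n_2 = 3)
R_3 = 18.5 (n_3 = 4)
R_4 = 35.5 (n_4 = 4)
Step 3: H = 12/(N(N+1)) * sum(R_i^2/n_i) - 3(N+1)
     = 12/(14*15) * (24^2/3 + 27^2/3 + 18.5^2/4 + 35.5^2/4) - 3*15
     = 0.057143 * 835.625 - 45
     = 2.750000.
Step 4: Ties present; correction factor C = 1 - 12/(14^3 - 14) = 0.995604. Corrected H = 2.750000 / 0.995604 = 2.762141.
Step 5: Under H0, H ~ chi^2(3); p-value = 0.429770.
Step 6: alpha = 0.1. fail to reject H0.

H = 2.7621, df = 3, p = 0.429770, fail to reject H0.


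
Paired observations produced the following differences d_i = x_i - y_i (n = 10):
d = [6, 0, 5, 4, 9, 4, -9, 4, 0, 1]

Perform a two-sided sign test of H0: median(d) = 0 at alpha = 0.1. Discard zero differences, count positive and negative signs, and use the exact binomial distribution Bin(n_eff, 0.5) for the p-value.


Step 1: Discard zero differences. Original n = 10; n_eff = number of nonzero differences = 8.
Nonzero differences (with sign): +6, +5, +4, +9, +4, -9, +4, +1
Step 2: Count signs: positive = 7, negative = 1.
Step 3: Under H0: P(positive) = 0.5, so the number of positives S ~ Bin(8, 0.5).
Step 4: Two-sided exact p-value = sum of Bin(8,0.5) probabilities at or below the observed probability = 0.070312.
Step 5: alpha = 0.1. reject H0.

n_eff = 8, pos = 7, neg = 1, p = 0.070312, reject H0.


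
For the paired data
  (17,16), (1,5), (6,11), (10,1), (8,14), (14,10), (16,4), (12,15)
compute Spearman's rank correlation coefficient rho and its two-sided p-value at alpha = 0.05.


Step 1: Rank x and y separately (midranks; no ties here).
rank(x): 17->8, 1->1, 6->2, 10->4, 8->3, 14->6, 16->7, 12->5
rank(y): 16->8, 5->3, 11->5, 1->1, 14->6, 10->4, 4->2, 15->7
Step 2: d_i = R_x(i) - R_y(i); compute d_i^2.
  (8-8)^2=0, (1-3)^2=4, (2-5)^2=9, (4-1)^2=9, (3-6)^2=9, (6-4)^2=4, (7-2)^2=25, (5-7)^2=4
sum(d^2) = 64.
Step 3: rho = 1 - 6*64 / (8*(8^2 - 1)) = 1 - 384/504 = 0.238095.
Step 4: Under H0, t = rho * sqrt((n-2)/(1-rho^2)) = 0.6005 ~ t(6).
Step 5: Two-sided p-value from the t-distribution with 6 df = 0.570156.
Step 6: alpha = 0.05. fail to reject H0.

rho = 0.2381, p = 0.570156, fail to reject H0 at alpha = 0.05.


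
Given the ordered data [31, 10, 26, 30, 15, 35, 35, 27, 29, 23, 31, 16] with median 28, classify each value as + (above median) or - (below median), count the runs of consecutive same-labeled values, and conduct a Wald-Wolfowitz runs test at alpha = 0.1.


Step 1: Compute median = 28; label A = above, B = below.
Labels in order: ABBABAABABAB  (n_A = 6, n_B = 6)
Step 2: Count runs R = 10.
Step 3: Under H0 (random ordering), E[R] = 2*n_A*n_B/(n_A+n_B) + 1 = 2*6*6/12 + 1 = 7.0000.
        Var[R] = 2*n_A*n_B*(2*n_A*n_B - n_A - n_B) / ((n_A+n_B)^2 * (n_A+n_B-1)) = 4320/1584 = 2.7273.
        SD[R] = 1.6514.
Step 4: Continuity-corrected z = (R - 0.5 - E[R]) / SD[R] = (10 - 0.5 - 7.0000) / 1.6514 = 1.5138.
Step 5: Two-sided p-value via normal approximation = 2*(1 - Phi(|z|)) = 0.130070.
Step 6: alpha = 0.1. fail to reject H0.

R = 10, z = 1.5138, p = 0.130070, fail to reject H0.


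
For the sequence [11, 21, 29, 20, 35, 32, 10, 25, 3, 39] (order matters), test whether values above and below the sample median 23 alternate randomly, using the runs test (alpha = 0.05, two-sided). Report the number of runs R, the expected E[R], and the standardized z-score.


Step 1: Compute median = 23; label A = above, B = below.
Labels in order: BBABAABABA  (n_A = 5, n_B = 5)
Step 2: Count runs R = 8.
Step 3: Under H0 (random ordering), E[R] = 2*n_A*n_B/(n_A+n_B) + 1 = 2*5*5/10 + 1 = 6.0000.
        Var[R] = 2*n_A*n_B*(2*n_A*n_B - n_A - n_B) / ((n_A+n_B)^2 * (n_A+n_B-1)) = 2000/900 = 2.2222.
        SD[R] = 1.4907.
Step 4: Continuity-corrected z = (R - 0.5 - E[R]) / SD[R] = (8 - 0.5 - 6.0000) / 1.4907 = 1.0062.
Step 5: Two-sided p-value via normal approximation = 2*(1 - Phi(|z|)) = 0.314305.
Step 6: alpha = 0.05. fail to reject H0.

R = 8, z = 1.0062, p = 0.314305, fail to reject H0.


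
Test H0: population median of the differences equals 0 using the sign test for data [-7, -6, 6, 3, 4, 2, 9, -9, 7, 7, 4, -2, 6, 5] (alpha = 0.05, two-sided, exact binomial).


Step 1: Discard zero differences. Original n = 14; n_eff = number of nonzero differences = 14.
Nonzero differences (with sign): -7, -6, +6, +3, +4, +2, +9, -9, +7, +7, +4, -2, +6, +5
Step 2: Count signs: positive = 10, negative = 4.
Step 3: Under H0: P(positive) = 0.5, so the number of positives S ~ Bin(14, 0.5).
Step 4: Two-sided exact p-value = sum of Bin(14,0.5) probabilities at or below the observed probability = 0.179565.
Step 5: alpha = 0.05. fail to reject H0.

n_eff = 14, pos = 10, neg = 4, p = 0.179565, fail to reject H0.


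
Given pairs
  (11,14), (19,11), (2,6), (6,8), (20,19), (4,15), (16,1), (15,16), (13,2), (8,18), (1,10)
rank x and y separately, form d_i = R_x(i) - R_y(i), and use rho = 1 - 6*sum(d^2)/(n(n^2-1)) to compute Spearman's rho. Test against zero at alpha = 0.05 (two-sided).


Step 1: Rank x and y separately (midranks; no ties here).
rank(x): 11->6, 19->10, 2->2, 6->4, 20->11, 4->3, 16->9, 15->8, 13->7, 8->5, 1->1
rank(y): 14->7, 11->6, 6->3, 8->4, 19->11, 15->8, 1->1, 16->9, 2->2, 18->10, 10->5
Step 2: d_i = R_x(i) - R_y(i); compute d_i^2.
  (6-7)^2=1, (10-6)^2=16, (2-3)^2=1, (4-4)^2=0, (11-11)^2=0, (3-8)^2=25, (9-1)^2=64, (8-9)^2=1, (7-2)^2=25, (5-10)^2=25, (1-5)^2=16
sum(d^2) = 174.
Step 3: rho = 1 - 6*174 / (11*(11^2 - 1)) = 1 - 1044/1320 = 0.209091.
Step 4: Under H0, t = rho * sqrt((n-2)/(1-rho^2)) = 0.6415 ~ t(9).
Step 5: Two-sided p-value from the t-distribution with 9 df = 0.537221.
Step 6: alpha = 0.05. fail to reject H0.

rho = 0.2091, p = 0.537221, fail to reject H0 at alpha = 0.05.


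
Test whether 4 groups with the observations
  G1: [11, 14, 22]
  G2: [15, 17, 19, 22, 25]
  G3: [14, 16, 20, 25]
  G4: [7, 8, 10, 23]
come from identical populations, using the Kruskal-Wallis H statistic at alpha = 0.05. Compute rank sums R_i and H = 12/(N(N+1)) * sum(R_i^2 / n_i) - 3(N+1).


Step 1: Combine all N = 16 observations and assign midranks.
sorted (value, group, rank): (7,G4,1), (8,G4,2), (10,G4,3), (11,G1,4), (14,G1,5.5), (14,G3,5.5), (15,G2,7), (16,G3,8), (17,G2,9), (19,G2,10), (20,G3,11), (22,G1,12.5), (22,G2,12.5), (23,G4,14), (25,G2,15.5), (25,G3,15.5)
Step 2: Sum ranks within each group.
R_1 = 22 (n_1 = 3)
R_2 = 54 (n_2 = 5)
R_3 = 40 (n_3 = 4)
R_4 = 20 (n_4 = 4)
Step 3: H = 12/(N(N+1)) * sum(R_i^2/n_i) - 3(N+1)
     = 12/(16*17) * (22^2/3 + 54^2/5 + 40^2/4 + 20^2/4) - 3*17
     = 0.044118 * 1244.53 - 51
     = 3.905882.
Step 4: Ties present; correction factor C = 1 - 18/(16^3 - 16) = 0.995588. Corrected H = 3.905882 / 0.995588 = 3.923191.
Step 5: Under H0, H ~ chi^2(3); p-value = 0.269879.
Step 6: alpha = 0.05. fail to reject H0.

H = 3.9232, df = 3, p = 0.269879, fail to reject H0.


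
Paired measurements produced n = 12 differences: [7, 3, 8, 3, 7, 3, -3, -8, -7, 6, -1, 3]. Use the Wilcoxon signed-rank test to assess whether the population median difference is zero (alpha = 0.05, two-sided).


Step 1: Drop any zero differences (none here) and take |d_i|.
|d| = [7, 3, 8, 3, 7, 3, 3, 8, 7, 6, 1, 3]
Step 2: Midrank |d_i| (ties get averaged ranks).
ranks: |7|->9, |3|->4, |8|->11.5, |3|->4, |7|->9, |3|->4, |3|->4, |8|->11.5, |7|->9, |6|->7, |1|->1, |3|->4
Step 3: Attach original signs; sum ranks with positive sign and with negative sign.
W+ = 9 + 4 + 11.5 + 4 + 9 + 4 + 7 + 4 = 52.5
W- = 4 + 11.5 + 9 + 1 = 25.5
(Check: W+ + W- = 78 should equal n(n+1)/2 = 78.)
Step 4: Test statistic W = min(W+, W-) = 25.5.
Step 5: Ties in |d|, so use the tie-corrected normal approximation.
        E[W] = n(n+1)/4 = 12*13/4 = 39.
        Tie groups: |d|=3 (t=5), |d|=7 (t=3), |d|=8 (t=2); sum(t^3 - t) = 150.
        Var[W] = n(n+1)(2n+1)/24 - sum(t^3-t)/48 = 3900/24 - 150/48 = 159.375.
        z = (W - E[W]) / sqrt(Var[W]) = (25.5 - 39) / 12.6244 = -1.0694.
        Two-sided p = 2*Phi(z) = 0.284908.
Step 6: alpha = 0.05. fail to reject H0.

W+ = 52.5, W- = 25.5, W = min = 25.5, p = 0.284908, fail to reject H0.
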